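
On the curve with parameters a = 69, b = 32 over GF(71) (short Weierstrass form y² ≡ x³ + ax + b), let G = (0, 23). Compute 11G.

(0, 23)

Double-and-add on 11 = (1011)₂. Start with G = (0, 23) for the leading 1-bit.
double: tangent at (0, 23): λ = (3·0² + 69)/(2·23) ≡ 69/46. 46⁻¹ ≡ 17 (mod 71) since 46·17 = 782 ≡ 1, so λ ≡ 69·17 ≡ 37.
  x = λ² - 0 - 0 = 1369 - 0 ≡ 20; y = λ·(0 - 20) - 23 ≡ 18. → (20, 18)
double: tangent at (20, 18): λ = (3·20² + 69)/(2·18) ≡ 62/36. 36⁻¹ ≡ 2 (mod 71), so λ ≡ 62·2 ≡ 53.
  x = λ² - 20 - 20 = 2809 - 40 ≡ 0; y = λ·(20 - 0) - 18 ≡ 48. → (0, 48)
add G: (0, 48) + (0, 23): same x and y₁ ≡ -y₂, so the sum is the point at infinity.
double: the point at infinity + the point at infinity = the point at infinity (identity).
add G: the point at infinity + (0, 23) = (0, 23) (identity).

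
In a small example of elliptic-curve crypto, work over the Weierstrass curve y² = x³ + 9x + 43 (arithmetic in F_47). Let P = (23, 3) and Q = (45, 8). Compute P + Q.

(11, 4)

(23, 3) + (45, 8). λ = (8 - 3)/(45 - 23) ≡ 5/22 mod 47. 22⁻¹ ≡ 15 (mod 47), so λ ≡ 28.
  x = λ² - 23 - 45 = 784 - 68 ≡ 11; y = λ·(23 - 11) - 3 ≡ 4. → (11, 4)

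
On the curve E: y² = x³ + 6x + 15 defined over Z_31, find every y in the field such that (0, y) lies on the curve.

none

x³ + 6x + 15 = 15 ≡ 15 (mod 31).
15 is a non-residue mod 31; no y exists.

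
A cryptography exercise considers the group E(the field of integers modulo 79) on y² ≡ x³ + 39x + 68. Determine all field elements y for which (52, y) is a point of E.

x³ + 39x + 68 = 142704 ≡ 30 (mod 79).
30 is a non-residue mod 79; no y exists.

none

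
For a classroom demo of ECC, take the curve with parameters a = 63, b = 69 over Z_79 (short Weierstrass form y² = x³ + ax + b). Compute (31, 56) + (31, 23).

The two points share x = 31 and their y-coordinates satisfy 56 + 23 ≡ 0 (mod 79), so they are inverses. Their sum is O.

O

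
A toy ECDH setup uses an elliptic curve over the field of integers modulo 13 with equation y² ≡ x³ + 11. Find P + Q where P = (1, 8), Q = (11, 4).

(10, 6)

(1, 8) + (11, 4). λ = (4 - 8)/(11 - 1) ≡ 9/10 mod 13. 10⁻¹ ≡ 4 (mod 13), so λ ≡ 10.
  x = λ² - 1 - 11 = 100 - 12 ≡ 10; y = λ·(1 - 10) - 8 ≡ 6. → (10, 6)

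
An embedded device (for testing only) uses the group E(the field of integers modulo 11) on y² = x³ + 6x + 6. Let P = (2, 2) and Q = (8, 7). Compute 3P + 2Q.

(2, 9)

First 3P:
Repeated addition: build up to 3P.
2P: tangent at (2, 2): λ = (3·2² + 6)/(2·2) ≡ 7/4. 4⁻¹ ≡ 3 (mod 11) since 4·3 = 12 ≡ 1, so λ ≡ 7·3 ≡ 10.
  x = λ² - 2 - 2 = 100 - 4 ≡ 8; y = λ·(2 - 8) - 2 ≡ 4. → (8, 4)
3P: (8, 4) + (2, 2). λ = (2 - 4)/(2 - 8) ≡ 9/5 mod 11. 5⁻¹ ≡ 9 (mod 11), so λ ≡ 4.
  x = λ² - 8 - 2 = 16 - 10 ≡ 6; y = λ·(8 - 6) - 4 ≡ 4. → (6, 4)
3P = (6, 4).
Next 2Q:
Repeated addition: build up to 2Q.
2Q: tangent at (8, 7): λ = (3·8² + 6)/(2·7) ≡ 0/3. 3⁻¹ ≡ 4 (mod 11), so λ ≡ 0·4 ≡ 0.
  x = λ² - 8 - 8 = 0 - 16 ≡ 6; y = λ·(8 - 6) - 7 ≡ 4. → (6, 4)
2Q = (6, 4).
Finally 3P + 2Q:
tangent at (6, 4): λ = (3·6² + 6)/(2·4) ≡ 4/8. 8⁻¹ ≡ 7 (mod 11) since 8·7 = 56 ≡ 1, so λ ≡ 4·7 ≡ 6.
  x = λ² - 6 - 6 = 36 - 12 ≡ 2; y = λ·(6 - 2) - 4 ≡ 9. → (2, 9)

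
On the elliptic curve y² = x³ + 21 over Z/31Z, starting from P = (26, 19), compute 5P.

O

Repeated addition: build up to 5P.
2P: tangent at (26, 19): λ = (3·26² + 0)/(2·19) ≡ 13/7. 7⁻¹ ≡ 9 (mod 31) since 7·9 = 63 ≡ 1, so λ ≡ 13·9 ≡ 24.
  x = λ² - 26 - 26 = 576 - 52 ≡ 28; y = λ·(26 - 28) - 19 ≡ 26. → (28, 26)
3P: (28, 26) + (26, 19). λ = (19 - 26)/(26 - 28) ≡ 24/29 mod 31. 29⁻¹ ≡ 15 (mod 31), so λ ≡ 19.
  x = λ² - 28 - 26 = 361 - 54 ≡ 28; y = λ·(28 - 28) - 26 ≡ 5. → (28, 5)
4P: (28, 5) + (26, 19). λ = (19 - 5)/(26 - 28) ≡ 14/29 mod 31. 29⁻¹ ≡ 15 (mod 31), so λ ≡ 24.
  x = λ² - 28 - 26 = 576 - 54 ≡ 26; y = λ·(28 - 26) - 5 ≡ 12. → (26, 12)
5P: (26, 12) + (26, 19): same x and y₁ ≡ -y₂, so the sum is ∞.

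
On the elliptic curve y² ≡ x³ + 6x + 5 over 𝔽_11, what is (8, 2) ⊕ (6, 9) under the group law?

(8, 2) + (6, 9). λ = (9 - 2)/(6 - 8) ≡ 7/9 mod 11. 9⁻¹ ≡ 5 (mod 11), so λ ≡ 2.
  x = λ² - 8 - 6 = 4 - 14 ≡ 1; y = λ·(8 - 1) - 2 ≡ 1. → (1, 1)

(1, 1)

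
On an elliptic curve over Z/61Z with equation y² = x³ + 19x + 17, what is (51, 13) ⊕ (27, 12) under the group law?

(51, 13) + (27, 12). λ = (12 - 13)/(27 - 51) ≡ 60/37 mod 61. 37⁻¹ ≡ 33 (mod 61), so λ ≡ 28.
  x = λ² - 51 - 27 = 784 - 78 ≡ 35; y = λ·(51 - 35) - 13 ≡ 8. → (35, 8)

(35, 8)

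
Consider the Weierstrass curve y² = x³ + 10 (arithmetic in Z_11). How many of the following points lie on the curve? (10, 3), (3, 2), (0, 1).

(10, 3): 3² ≡ 9, rhs ≡ 9 → on.
(3, 2): 2² ≡ 4, rhs ≡ 4 → on.
(0, 1): 1² ≡ 1, rhs ≡ 10 → off.

2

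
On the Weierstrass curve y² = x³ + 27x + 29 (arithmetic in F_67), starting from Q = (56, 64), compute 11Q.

(24, 30)

Double-and-add on 11 = (1011)₂. Start with Q = (56, 64) for the leading 1-bit.
double: tangent at (56, 64): λ = (3·56² + 27)/(2·64) ≡ 55/61. 61⁻¹ ≡ 11 (mod 67) since 61·11 = 671 ≡ 1, so λ ≡ 55·11 ≡ 2.
  x = λ² - 56 - 56 = 4 - 112 ≡ 26; y = λ·(56 - 26) - 64 ≡ 63. → (26, 63)
double: tangent at (26, 63): λ = (3·26² + 27)/(2·63) ≡ 45/59. 59⁻¹ ≡ 25 (mod 67) since 59·25 = 1475 ≡ 1, so λ ≡ 45·25 ≡ 53.
  x = λ² - 26 - 26 = 2809 - 52 ≡ 10; y = λ·(26 - 10) - 63 ≡ 48. → (10, 48)
add Q: (10, 48) + (56, 64). λ = (64 - 48)/(56 - 10) ≡ 16/46 mod 67. 46⁻¹ ≡ 51 (mod 67), so λ ≡ 12.
  x = λ² - 10 - 56 = 144 - 66 ≡ 11; y = λ·(10 - 11) - 48 ≡ 7. → (11, 7)
double: tangent at (11, 7): λ = (3·11² + 27)/(2·7) ≡ 55/14. 14⁻¹ ≡ 24 (mod 67) since 14·24 = 336 ≡ 1, so λ ≡ 55·24 ≡ 47.
  x = λ² - 11 - 11 = 2209 - 22 ≡ 43; y = λ·(11 - 43) - 7 ≡ 30. → (43, 30)
add Q: (43, 30) + (56, 64). λ = (64 - 30)/(56 - 43) ≡ 34/13 mod 67. 13⁻¹ ≡ 31 (mod 67) since 13·31 = 403 ≡ 1, so λ ≡ 49.
  x = λ² - 43 - 56 = 2401 - 99 ≡ 24; y = λ·(43 - 24) - 30 ≡ 30. → (24, 30)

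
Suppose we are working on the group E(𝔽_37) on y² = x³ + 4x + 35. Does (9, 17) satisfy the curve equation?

no

y² = 17² ≡ 30; x³ + 4x + 35 = 800 ≡ 23 (mod 37). 30 ≠ 23.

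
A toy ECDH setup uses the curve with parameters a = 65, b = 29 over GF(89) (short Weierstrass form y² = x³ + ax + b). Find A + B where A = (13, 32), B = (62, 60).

(13, 32) + (62, 60). λ = (60 - 32)/(62 - 13) ≡ 28/49 mod 89. 49⁻¹ ≡ 20 (mod 89), so λ ≡ 26.
  x = λ² - 13 - 62 = 676 - 75 ≡ 67; y = λ·(13 - 67) - 32 ≡ 77. → (67, 77)

(67, 77)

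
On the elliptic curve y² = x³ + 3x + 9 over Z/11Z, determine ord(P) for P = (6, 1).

11

2P: tangent at (6, 1): λ = (3·6² + 3)/(2·1) ≡ 1/2. 2⁻¹ ≡ 6 (mod 11), so λ ≡ 1·6 ≡ 6.
  x = λ² - 6 - 6 = 36 - 12 ≡ 2; y = λ·(6 - 2) - 1 ≡ 1. → (2, 1)
3P: (2, 1) + (6, 1). λ = (1 - 1)/(6 - 2) ≡ 0/4 mod 11. 4⁻¹ ≡ 3 (mod 11), so λ ≡ 0.
  x = λ² - 2 - 6 = 0 - 8 ≡ 3; y = λ·(2 - 3) - 1 ≡ 10. → (3, 10)
4P: (3, 10) + (6, 1). λ = (1 - 10)/(6 - 3) ≡ 2/3 mod 11. 3⁻¹ ≡ 4 (mod 11), so λ ≡ 8.
  x = λ² - 3 - 6 = 64 - 9 ≡ 0; y = λ·(3 - 0) - 10 ≡ 3. → (0, 3)
5P: (0, 3) + (6, 1). λ = (1 - 3)/(6 - 0) ≡ 9/6 mod 11. 6⁻¹ ≡ 2 (mod 11), so λ ≡ 7.
  x = λ² - 0 - 6 = 49 - 6 ≡ 10; y = λ·(0 - 10) - 3 ≡ 4. → (10, 4)
6P: (10, 4) + (6, 1). λ = (1 - 4)/(6 - 10) ≡ 8/7 mod 11. 7⁻¹ ≡ 8 (mod 11), so λ ≡ 9.
  x = λ² - 10 - 6 = 81 - 16 ≡ 10; y = λ·(10 - 10) - 4 ≡ 7. → (10, 7)
7P: (10, 7) + (6, 1). λ = (1 - 7)/(6 - 10) ≡ 5/7 mod 11. 7⁻¹ ≡ 8 (mod 11), so λ ≡ 7.
  x = λ² - 10 - 6 = 49 - 16 ≡ 0; y = λ·(10 - 0) - 7 ≡ 8. → (0, 8)
8P: (0, 8) + (6, 1). λ = (1 - 8)/(6 - 0) ≡ 4/6 mod 11. 6⁻¹ ≡ 2 (mod 11) since 6·2 = 12 ≡ 1, so λ ≡ 8.
  x = λ² - 0 - 6 = 64 - 6 ≡ 3; y = λ·(0 - 3) - 8 ≡ 1. → (3, 1)
9P: (3, 1) + (6, 1). λ = (1 - 1)/(6 - 3) ≡ 0/3 mod 11. 3⁻¹ ≡ 4 (mod 11) since 3·4 = 12 ≡ 1, so λ ≡ 0.
  x = λ² - 3 - 6 = 0 - 9 ≡ 2; y = λ·(3 - 2) - 1 ≡ 10. → (2, 10)
10P: (2, 10) + (6, 1). λ = (1 - 10)/(6 - 2) ≡ 2/4 mod 11. 4⁻¹ ≡ 3 (mod 11) since 4·3 = 12 ≡ 1, so λ ≡ 6.
  x = λ² - 2 - 6 = 36 - 8 ≡ 6; y = λ·(2 - 6) - 10 ≡ 10. → (6, 10)
11P: (6, 10) + (6, 1): same x and y₁ ≡ -y₂, so the sum is ∞.
11P = ∞, so the order is 11.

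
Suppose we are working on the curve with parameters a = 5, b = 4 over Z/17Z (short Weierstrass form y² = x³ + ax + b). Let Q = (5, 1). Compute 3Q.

(7, 12)

Repeated addition: build up to 3Q.
2Q: tangent at (5, 1): λ = (3·5² + 5)/(2·1) ≡ 12/2. 2⁻¹ ≡ 9 (mod 17), so λ ≡ 12·9 ≡ 6.
  x = λ² - 5 - 5 = 36 - 10 ≡ 9; y = λ·(5 - 9) - 1 ≡ 9. → (9, 9)
3Q: (9, 9) + (5, 1). λ = (1 - 9)/(5 - 9) ≡ 9/13 mod 17. 13⁻¹ ≡ 4 (mod 17), so λ ≡ 2.
  x = λ² - 9 - 5 = 4 - 14 ≡ 7; y = λ·(9 - 7) - 9 ≡ 12. → (7, 12)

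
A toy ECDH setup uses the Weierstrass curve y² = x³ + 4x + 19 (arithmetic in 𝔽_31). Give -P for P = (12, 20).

-(12, 20) = (12, -20 mod 31) = (12, 11).

(12, 11)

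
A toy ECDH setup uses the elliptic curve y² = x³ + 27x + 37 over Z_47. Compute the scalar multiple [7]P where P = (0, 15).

Double-and-add on 7 = (111)₂. Start with P = (0, 15) for the leading 1-bit.
double: tangent at (0, 15): λ = (3·0² + 27)/(2·15) ≡ 27/30. 30⁻¹ ≡ 11 (mod 47) since 30·11 = 330 ≡ 1, so λ ≡ 27·11 ≡ 15.
  x = λ² - 0 - 0 = 225 - 0 ≡ 37; y = λ·(0 - 37) - 15 ≡ 41. → (37, 41)
add P: (37, 41) + (0, 15). λ = (15 - 41)/(0 - 37) ≡ 21/10 mod 47. 10⁻¹ ≡ 33 (mod 47) since 10·33 = 330 ≡ 1, so λ ≡ 35.
  x = λ² - 37 - 0 = 1225 - 37 ≡ 13; y = λ·(37 - 13) - 41 ≡ 0. → (13, 0)
double: (13, 0) + (13, 0): same x and y₁ ≡ -y₂, so the sum is 𝒪.
add P: 𝒪 + (0, 15) = (0, 15) (identity).

(0, 15)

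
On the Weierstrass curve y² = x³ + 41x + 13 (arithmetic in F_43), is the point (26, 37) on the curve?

y² = 37² ≡ 36; x³ + 41x + 13 = 18655 ≡ 36 (mod 43). 36 = 36.

yes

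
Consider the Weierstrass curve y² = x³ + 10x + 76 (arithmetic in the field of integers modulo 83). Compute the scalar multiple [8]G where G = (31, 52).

(39, 78)

Double-and-add on 8 = (1000)₂. Start with G = (31, 52) for the leading 1-bit.
double: tangent at (31, 52): λ = (3·31² + 10)/(2·52) ≡ 71/21. 21⁻¹ ≡ 4 (mod 83) since 21·4 = 84 ≡ 1, so λ ≡ 71·4 ≡ 35.
  x = λ² - 31 - 31 = 1225 - 62 ≡ 1; y = λ·(31 - 1) - 52 ≡ 2. → (1, 2)
double: tangent at (1, 2): λ = (3·1² + 10)/(2·2) ≡ 13/4. 4⁻¹ ≡ 21 (mod 83), so λ ≡ 13·21 ≡ 24.
  x = λ² - 1 - 1 = 576 - 2 ≡ 76; y = λ·(1 - 76) - 2 ≡ 24. → (76, 24)
double: tangent at (76, 24): λ = (3·76² + 10)/(2·24) ≡ 74/48. 48⁻¹ ≡ 64 (mod 83) since 48·64 = 3072 ≡ 1, so λ ≡ 74·64 ≡ 5.
  x = λ² - 76 - 76 = 25 - 152 ≡ 39; y = λ·(76 - 39) - 24 ≡ 78. → (39, 78)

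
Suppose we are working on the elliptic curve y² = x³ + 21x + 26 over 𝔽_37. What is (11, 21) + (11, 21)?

(11, 16)

tangent at (11, 21): λ = (3·11² + 21)/(2·21) ≡ 14/5. 5⁻¹ ≡ 15 (mod 37) since 5·15 = 75 ≡ 1, so λ ≡ 14·15 ≡ 25.
  x = λ² - 11 - 11 = 625 - 22 ≡ 11; y = λ·(11 - 11) - 21 ≡ 16. → (11, 16)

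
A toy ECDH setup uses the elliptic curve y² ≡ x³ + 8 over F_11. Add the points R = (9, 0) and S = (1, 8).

(9, 0) + (1, 8). λ = (8 - 0)/(1 - 9) ≡ 8/3 mod 11. 3⁻¹ ≡ 4 (mod 11), so λ ≡ 10.
  x = λ² - 9 - 1 = 100 - 10 ≡ 2; y = λ·(9 - 2) - 0 ≡ 4. → (2, 4)

(2, 4)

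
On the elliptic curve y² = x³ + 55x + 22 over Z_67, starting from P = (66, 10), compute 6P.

Repeated addition: build up to 6P.
2P: tangent at (66, 10): λ = (3·66² + 55)/(2·10) ≡ 58/20. 20⁻¹ ≡ 57 (mod 67) since 20·57 = 1140 ≡ 1, so λ ≡ 58·57 ≡ 23.
  x = λ² - 66 - 66 = 529 - 132 ≡ 62; y = λ·(66 - 62) - 10 ≡ 15. → (62, 15)
3P: (62, 15) + (66, 10). λ = (10 - 15)/(66 - 62) ≡ 62/4 mod 67. 4⁻¹ ≡ 17 (mod 67) since 4·17 = 68 ≡ 1, so λ ≡ 49.
  x = λ² - 62 - 66 = 2401 - 128 ≡ 62; y = λ·(62 - 62) - 15 ≡ 52. → (62, 52)
4P: (62, 52) + (66, 10). λ = (10 - 52)/(66 - 62) ≡ 25/4 mod 67. 4⁻¹ ≡ 17 (mod 67) since 4·17 = 68 ≡ 1, so λ ≡ 23.
  x = λ² - 62 - 66 = 529 - 128 ≡ 66; y = λ·(62 - 66) - 52 ≡ 57. → (66, 57)
5P: (66, 57) + (66, 10): same x and y₁ ≡ -y₂, so the sum is 𝒪.
6P: 𝒪 + (66, 10) = (66, 10) (identity).

(66, 10)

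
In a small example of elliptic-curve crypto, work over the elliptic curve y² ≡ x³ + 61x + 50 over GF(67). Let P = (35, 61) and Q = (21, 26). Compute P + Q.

(34, 42)

(35, 61) + (21, 26). λ = (26 - 61)/(21 - 35) ≡ 32/53 mod 67. 53⁻¹ ≡ 43 (mod 67) since 53·43 = 2279 ≡ 1, so λ ≡ 36.
  x = λ² - 35 - 21 = 1296 - 56 ≡ 34; y = λ·(35 - 34) - 61 ≡ 42. → (34, 42)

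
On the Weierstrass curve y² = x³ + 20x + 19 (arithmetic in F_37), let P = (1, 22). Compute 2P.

tangent at (1, 22): λ = (3·1² + 20)/(2·22) ≡ 23/7. 7⁻¹ ≡ 16 (mod 37) since 7·16 = 112 ≡ 1, so λ ≡ 23·16 ≡ 35.
  x = λ² - 1 - 1 = 1225 - 2 ≡ 2; y = λ·(1 - 2) - 22 ≡ 17. → (2, 17)

(2, 17)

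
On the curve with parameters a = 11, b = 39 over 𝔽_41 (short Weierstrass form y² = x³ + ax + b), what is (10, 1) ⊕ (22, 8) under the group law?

(25, 21)

(10, 1) + (22, 8). λ = (8 - 1)/(22 - 10) ≡ 7/12 mod 41. 12⁻¹ ≡ 24 (mod 41) since 12·24 = 288 ≡ 1, so λ ≡ 4.
  x = λ² - 10 - 22 = 16 - 32 ≡ 25; y = λ·(10 - 25) - 1 ≡ 21. → (25, 21)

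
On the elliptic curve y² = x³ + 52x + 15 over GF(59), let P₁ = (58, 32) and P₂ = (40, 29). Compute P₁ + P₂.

(58, 32) + (40, 29). λ = (29 - 32)/(40 - 58) ≡ 56/41 mod 59. 41⁻¹ ≡ 36 (mod 59), so λ ≡ 10.
  x = λ² - 58 - 40 = 100 - 98 ≡ 2; y = λ·(58 - 2) - 32 ≡ 56. → (2, 56)

(2, 56)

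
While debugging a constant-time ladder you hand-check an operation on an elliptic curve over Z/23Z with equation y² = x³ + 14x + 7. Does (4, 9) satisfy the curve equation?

y² = 9² ≡ 12; x³ + 14x + 7 = 127 ≡ 12 (mod 23). 12 = 12.

yes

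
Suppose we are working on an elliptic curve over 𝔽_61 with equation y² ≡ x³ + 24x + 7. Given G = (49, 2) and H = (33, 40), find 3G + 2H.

(21, 45)

First 3G:
Repeated addition: build up to 3G.
2G: tangent at (49, 2): λ = (3·49² + 24)/(2·2) ≡ 29/4. 4⁻¹ ≡ 46 (mod 61), so λ ≡ 29·46 ≡ 53.
  x = λ² - 49 - 49 = 2809 - 98 ≡ 27; y = λ·(49 - 27) - 2 ≡ 5. → (27, 5)
3G: (27, 5) + (49, 2). λ = (2 - 5)/(49 - 27) ≡ 58/22 mod 61. 22⁻¹ ≡ 25 (mod 61), so λ ≡ 47.
  x = λ² - 27 - 49 = 2209 - 76 ≡ 59; y = λ·(27 - 59) - 5 ≡ 16. → (59, 16)
3G = (59, 16).
Next 2H:
Repeated addition: build up to 2H.
2H: tangent at (33, 40): λ = (3·33² + 24)/(2·40) ≡ 58/19. 19⁻¹ ≡ 45 (mod 61), so λ ≡ 58·45 ≡ 48.
  x = λ² - 33 - 33 = 2304 - 66 ≡ 42; y = λ·(33 - 42) - 40 ≡ 16. → (42, 16)
2H = (42, 16).
Finally 3G + 2H:
(59, 16) + (42, 16). λ = (16 - 16)/(42 - 59) ≡ 0/44 mod 61. 44⁻¹ ≡ 43 (mod 61), so λ ≡ 0.
  x = λ² - 59 - 42 = 0 - 101 ≡ 21; y = λ·(59 - 21) - 16 ≡ 45. → (21, 45)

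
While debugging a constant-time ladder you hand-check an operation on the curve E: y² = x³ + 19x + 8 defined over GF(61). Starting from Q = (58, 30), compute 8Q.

Double-and-add on 8 = (1000)₂. Start with Q = (58, 30) for the leading 1-bit.
double: tangent at (58, 30): λ = (3·58² + 19)/(2·30) ≡ 46/60. 60⁻¹ ≡ 60 (mod 61) since 60·60 = 3600 ≡ 1, so λ ≡ 46·60 ≡ 15.
  x = λ² - 58 - 58 = 225 - 116 ≡ 48; y = λ·(58 - 48) - 30 ≡ 59. → (48, 59)
double: tangent at (48, 59): λ = (3·48² + 19)/(2·59) ≡ 38/57. 57⁻¹ ≡ 15 (mod 61) since 57·15 = 855 ≡ 1, so λ ≡ 38·15 ≡ 21.
  x = λ² - 48 - 48 = 441 - 96 ≡ 40; y = λ·(48 - 40) - 59 ≡ 48. → (40, 48)
double: tangent at (40, 48): λ = (3·40² + 19)/(2·48) ≡ 0/35. 35⁻¹ ≡ 7 (mod 61) since 35·7 = 245 ≡ 1, so λ ≡ 0·7 ≡ 0.
  x = λ² - 40 - 40 = 0 - 80 ≡ 42; y = λ·(40 - 42) - 48 ≡ 13. → (42, 13)

(42, 13)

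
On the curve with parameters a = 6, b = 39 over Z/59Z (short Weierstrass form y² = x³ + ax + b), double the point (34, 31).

tangent at (34, 31): λ = (3·34² + 6)/(2·31) ≡ 52/3. 3⁻¹ ≡ 20 (mod 59) since 3·20 = 60 ≡ 1, so λ ≡ 52·20 ≡ 37.
  x = λ² - 34 - 34 = 1369 - 68 ≡ 3; y = λ·(34 - 3) - 31 ≡ 54. → (3, 54)

(3, 54)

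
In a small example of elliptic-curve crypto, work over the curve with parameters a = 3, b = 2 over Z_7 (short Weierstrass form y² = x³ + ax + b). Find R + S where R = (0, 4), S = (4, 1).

(0, 4) + (4, 1). λ = (1 - 4)/(4 - 0) ≡ 4/4 mod 7. 4⁻¹ ≡ 2 (mod 7), so λ ≡ 1.
  x = λ² - 0 - 4 = 1 - 4 ≡ 4; y = λ·(0 - 4) - 4 ≡ 6. → (4, 6)

(4, 6)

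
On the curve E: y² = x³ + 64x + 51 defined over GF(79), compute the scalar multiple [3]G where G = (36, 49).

Repeated addition: build up to 3G.
2G: tangent at (36, 49): λ = (3·36² + 64)/(2·49) ≡ 2/19. 19⁻¹ ≡ 25 (mod 79) since 19·25 = 475 ≡ 1, so λ ≡ 2·25 ≡ 50.
  x = λ² - 36 - 36 = 2500 - 72 ≡ 58; y = λ·(36 - 58) - 49 ≡ 36. → (58, 36)
3G: (58, 36) + (36, 49). λ = (49 - 36)/(36 - 58) ≡ 13/57 mod 79. 57⁻¹ ≡ 61 (mod 79), so λ ≡ 3.
  x = λ² - 58 - 36 = 9 - 94 ≡ 73; y = λ·(58 - 73) - 36 ≡ 77. → (73, 77)

(73, 77)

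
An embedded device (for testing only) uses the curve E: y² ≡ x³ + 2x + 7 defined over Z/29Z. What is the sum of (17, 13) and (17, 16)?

O

The two points share x = 17 and their y-coordinates satisfy 13 + 16 ≡ 0 (mod 29), so they are inverses. Their sum is O.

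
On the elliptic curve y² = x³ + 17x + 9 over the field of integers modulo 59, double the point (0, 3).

(49, 45)

tangent at (0, 3): λ = (3·0² + 17)/(2·3) ≡ 17/6. 6⁻¹ ≡ 10 (mod 59), so λ ≡ 17·10 ≡ 52.
  x = λ² - 0 - 0 = 2704 - 0 ≡ 49; y = λ·(0 - 49) - 3 ≡ 45. → (49, 45)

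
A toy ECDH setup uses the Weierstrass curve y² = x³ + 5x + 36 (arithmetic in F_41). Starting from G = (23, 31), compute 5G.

Repeated addition: build up to 5G.
2G: tangent at (23, 31): λ = (3·23² + 5)/(2·31) ≡ 34/21. 21⁻¹ ≡ 2 (mod 41), so λ ≡ 34·2 ≡ 27.
  x = λ² - 23 - 23 = 729 - 46 ≡ 27; y = λ·(23 - 27) - 31 ≡ 25. → (27, 25)
3G: (27, 25) + (23, 31). λ = (31 - 25)/(23 - 27) ≡ 6/37 mod 41. 37⁻¹ ≡ 10 (mod 41), so λ ≡ 19.
  x = λ² - 27 - 23 = 361 - 50 ≡ 24; y = λ·(27 - 24) - 25 ≡ 32. → (24, 32)
4G: (24, 32) + (23, 31). λ = (31 - 32)/(23 - 24) ≡ 40/40 mod 41. 40⁻¹ ≡ 40 (mod 41) since 40·40 = 1600 ≡ 1, so λ ≡ 1.
  x = λ² - 24 - 23 = 1 - 47 ≡ 36; y = λ·(24 - 36) - 32 ≡ 38. → (36, 38)
5G: (36, 38) + (23, 31). λ = (31 - 38)/(23 - 36) ≡ 34/28 mod 41. 28⁻¹ ≡ 22 (mod 41), so λ ≡ 10.
  x = λ² - 36 - 23 = 100 - 59 ≡ 0; y = λ·(36 - 0) - 38 ≡ 35. → (0, 35)

(0, 35)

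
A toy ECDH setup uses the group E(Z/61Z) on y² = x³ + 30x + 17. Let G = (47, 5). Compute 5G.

Double-and-add on 5 = (101)₂. Start with G = (47, 5) for the leading 1-bit.
double: tangent at (47, 5): λ = (3·47² + 30)/(2·5) ≡ 8/10. 10⁻¹ ≡ 55 (mod 61) since 10·55 = 550 ≡ 1, so λ ≡ 8·55 ≡ 13.
  x = λ² - 47 - 47 = 169 - 94 ≡ 14; y = λ·(47 - 14) - 5 ≡ 58. → (14, 58)
double: tangent at (14, 58): λ = (3·14² + 30)/(2·58) ≡ 8/55. 55⁻¹ ≡ 10 (mod 61), so λ ≡ 8·10 ≡ 19.
  x = λ² - 14 - 14 = 361 - 28 ≡ 28; y = λ·(14 - 28) - 58 ≡ 42. → (28, 42)
add G: (28, 42) + (47, 5). λ = (5 - 42)/(47 - 28) ≡ 24/19 mod 61. 19⁻¹ ≡ 45 (mod 61) since 19·45 = 855 ≡ 1, so λ ≡ 43.
  x = λ² - 28 - 47 = 1849 - 75 ≡ 5; y = λ·(28 - 5) - 42 ≡ 32. → (5, 32)

(5, 32)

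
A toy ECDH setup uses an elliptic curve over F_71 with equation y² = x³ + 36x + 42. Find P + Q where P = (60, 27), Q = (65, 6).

(46, 42)

(60, 27) + (65, 6). λ = (6 - 27)/(65 - 60) ≡ 50/5 mod 71. 5⁻¹ ≡ 57 (mod 71) since 5·57 = 285 ≡ 1, so λ ≡ 10.
  x = λ² - 60 - 65 = 100 - 125 ≡ 46; y = λ·(60 - 46) - 27 ≡ 42. → (46, 42)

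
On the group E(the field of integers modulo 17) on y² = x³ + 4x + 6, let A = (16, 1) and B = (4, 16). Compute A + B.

(16, 1) + (4, 16). λ = (16 - 1)/(4 - 16) ≡ 15/5 mod 17. 5⁻¹ ≡ 7 (mod 17), so λ ≡ 3.
  x = λ² - 16 - 4 = 9 - 20 ≡ 6; y = λ·(16 - 6) - 1 ≡ 12. → (6, 12)

(6, 12)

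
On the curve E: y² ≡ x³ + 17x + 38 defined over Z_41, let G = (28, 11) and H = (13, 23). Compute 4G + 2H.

(23, 3)

First 4G:
Repeated addition: build up to 4G.
2G: tangent at (28, 11): λ = (3·28² + 17)/(2·11) ≡ 32/22. 22⁻¹ ≡ 28 (mod 41), so λ ≡ 32·28 ≡ 35.
  x = λ² - 28 - 28 = 1225 - 56 ≡ 21; y = λ·(28 - 21) - 11 ≡ 29. → (21, 29)
3G: (21, 29) + (28, 11). λ = (11 - 29)/(28 - 21) ≡ 23/7 mod 41. 7⁻¹ ≡ 6 (mod 41) since 7·6 = 42 ≡ 1, so λ ≡ 15.
  x = λ² - 21 - 28 = 225 - 49 ≡ 12; y = λ·(21 - 12) - 29 ≡ 24. → (12, 24)
4G: (12, 24) + (28, 11). λ = (11 - 24)/(28 - 12) ≡ 28/16 mod 41. 16⁻¹ ≡ 18 (mod 41), so λ ≡ 12.
  x = λ² - 12 - 28 = 144 - 40 ≡ 22; y = λ·(12 - 22) - 24 ≡ 20. → (22, 20)
4G = (22, 20).
Next 2H:
Repeated addition: build up to 2H.
2H: tangent at (13, 23): λ = (3·13² + 17)/(2·23) ≡ 32/5. 5⁻¹ ≡ 33 (mod 41), so λ ≡ 32·33 ≡ 31.
  x = λ² - 13 - 13 = 961 - 26 ≡ 33; y = λ·(13 - 33) - 23 ≡ 13. → (33, 13)
2H = (33, 13).
Finally 4G + 2H:
(22, 20) + (33, 13). λ = (13 - 20)/(33 - 22) ≡ 34/11 mod 41. 11⁻¹ ≡ 15 (mod 41), so λ ≡ 18.
  x = λ² - 22 - 33 = 324 - 55 ≡ 23; y = λ·(22 - 23) - 20 ≡ 3. → (23, 3)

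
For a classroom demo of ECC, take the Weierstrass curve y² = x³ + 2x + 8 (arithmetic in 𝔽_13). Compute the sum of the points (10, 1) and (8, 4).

(7, 1)

(10, 1) + (8, 4). λ = (4 - 1)/(8 - 10) ≡ 3/11 mod 13. 11⁻¹ ≡ 6 (mod 13) since 11·6 = 66 ≡ 1, so λ ≡ 5.
  x = λ² - 10 - 8 = 25 - 18 ≡ 7; y = λ·(10 - 7) - 1 ≡ 1. → (7, 1)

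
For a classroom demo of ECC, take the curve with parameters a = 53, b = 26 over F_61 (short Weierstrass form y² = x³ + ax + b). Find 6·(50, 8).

Write P = (50, 8).
Repeated addition: build up to 6P.
2P: tangent at (50, 8): λ = (3·50² + 53)/(2·8) ≡ 50/16. 16⁻¹ ≡ 42 (mod 61), so λ ≡ 50·42 ≡ 26.
  x = λ² - 50 - 50 = 676 - 100 ≡ 27; y = λ·(50 - 27) - 8 ≡ 41. → (27, 41)
3P: (27, 41) + (50, 8). λ = (8 - 41)/(50 - 27) ≡ 28/23 mod 61. 23⁻¹ ≡ 8 (mod 61), so λ ≡ 41.
  x = λ² - 27 - 50 = 1681 - 77 ≡ 18; y = λ·(27 - 18) - 41 ≡ 23. → (18, 23)
4P: (18, 23) + (50, 8). λ = (8 - 23)/(50 - 18) ≡ 46/32 mod 61. 32⁻¹ ≡ 21 (mod 61), so λ ≡ 51.
  x = λ² - 18 - 50 = 2601 - 68 ≡ 32; y = λ·(18 - 32) - 23 ≡ 56. → (32, 56)
5P: (32, 56) + (50, 8). λ = (8 - 56)/(50 - 32) ≡ 13/18 mod 61. 18⁻¹ ≡ 17 (mod 61) since 18·17 = 306 ≡ 1, so λ ≡ 38.
  x = λ² - 32 - 50 = 1444 - 82 ≡ 20; y = λ·(32 - 20) - 56 ≡ 34. → (20, 34)
6P: (20, 34) + (50, 8). λ = (8 - 34)/(50 - 20) ≡ 35/30 mod 61. 30⁻¹ ≡ 59 (mod 61), so λ ≡ 52.
  x = λ² - 20 - 50 = 2704 - 70 ≡ 11; y = λ·(20 - 11) - 34 ≡ 7. → (11, 7)

(11, 7)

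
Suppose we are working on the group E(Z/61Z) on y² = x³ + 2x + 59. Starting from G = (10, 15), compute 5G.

Double-and-add on 5 = (101)₂. Start with G = (10, 15) for the leading 1-bit.
double: tangent at (10, 15): λ = (3·10² + 2)/(2·15) ≡ 58/30. 30⁻¹ ≡ 59 (mod 61), so λ ≡ 58·59 ≡ 6.
  x = λ² - 10 - 10 = 36 - 20 ≡ 16; y = λ·(10 - 16) - 15 ≡ 10. → (16, 10)
double: tangent at (16, 10): λ = (3·16² + 2)/(2·10) ≡ 38/20. 20⁻¹ ≡ 58 (mod 61), so λ ≡ 38·58 ≡ 8.
  x = λ² - 16 - 16 = 64 - 32 ≡ 32; y = λ·(16 - 32) - 10 ≡ 45. → (32, 45)
add G: (32, 45) + (10, 15). λ = (15 - 45)/(10 - 32) ≡ 31/39 mod 61. 39⁻¹ ≡ 36 (mod 61), so λ ≡ 18.
  x = λ² - 32 - 10 = 324 - 42 ≡ 38; y = λ·(32 - 38) - 45 ≡ 30. → (38, 30)

(38, 30)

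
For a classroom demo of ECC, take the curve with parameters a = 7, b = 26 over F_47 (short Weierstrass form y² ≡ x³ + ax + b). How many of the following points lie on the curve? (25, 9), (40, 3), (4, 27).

2

(25, 9): 9² ≡ 34, rhs ≡ 34 → on.
(40, 3): 3² ≡ 9, rhs ≡ 10 → off.
(4, 27): 27² ≡ 24, rhs ≡ 24 → on.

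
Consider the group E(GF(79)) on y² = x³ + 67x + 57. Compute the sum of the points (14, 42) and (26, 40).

(50, 43)

(14, 42) + (26, 40). λ = (40 - 42)/(26 - 14) ≡ 77/12 mod 79. 12⁻¹ ≡ 33 (mod 79), so λ ≡ 13.
  x = λ² - 14 - 26 = 169 - 40 ≡ 50; y = λ·(14 - 50) - 42 ≡ 43. → (50, 43)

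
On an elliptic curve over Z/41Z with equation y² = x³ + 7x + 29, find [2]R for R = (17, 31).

tangent at (17, 31): λ = (3·17² + 7)/(2·31) ≡ 13/21. 21⁻¹ ≡ 2 (mod 41), so λ ≡ 13·2 ≡ 26.
  x = λ² - 17 - 17 = 676 - 34 ≡ 27; y = λ·(17 - 27) - 31 ≡ 37. → (27, 37)

(27, 37)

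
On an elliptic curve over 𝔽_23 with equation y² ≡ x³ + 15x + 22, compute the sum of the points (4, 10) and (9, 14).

(4, 10) + (9, 14). λ = (14 - 10)/(9 - 4) ≡ 4/5 mod 23. 5⁻¹ ≡ 14 (mod 23), so λ ≡ 10.
  x = λ² - 4 - 9 = 100 - 13 ≡ 18; y = λ·(4 - 18) - 10 ≡ 11. → (18, 11)

(18, 11)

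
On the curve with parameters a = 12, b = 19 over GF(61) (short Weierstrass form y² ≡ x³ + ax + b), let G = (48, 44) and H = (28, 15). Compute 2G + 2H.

(21, 57)

First 2G:
Repeated addition: build up to 2G.
2G: tangent at (48, 44): λ = (3·48² + 12)/(2·44) ≡ 31/27. 27⁻¹ ≡ 52 (mod 61), so λ ≡ 31·52 ≡ 26.
  x = λ² - 48 - 48 = 676 - 96 ≡ 31; y = λ·(48 - 31) - 44 ≡ 32. → (31, 32)
2G = (31, 32).
Next 2H:
Repeated addition: build up to 2H.
2H: tangent at (28, 15): λ = (3·28² + 12)/(2·15) ≡ 46/30. 30⁻¹ ≡ 59 (mod 61), so λ ≡ 46·59 ≡ 30.
  x = λ² - 28 - 28 = 900 - 56 ≡ 51; y = λ·(28 - 51) - 15 ≡ 27. → (51, 27)
2H = (51, 27).
Finally 2G + 2H:
(31, 32) + (51, 27). λ = (27 - 32)/(51 - 31) ≡ 56/20 mod 61. 20⁻¹ ≡ 58 (mod 61), so λ ≡ 15.
  x = λ² - 31 - 51 = 225 - 82 ≡ 21; y = λ·(31 - 21) - 32 ≡ 57. → (21, 57)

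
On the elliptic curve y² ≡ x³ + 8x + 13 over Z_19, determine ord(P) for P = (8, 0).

2P: (8, 0) + (8, 0): same x and y₁ ≡ -y₂, so the sum is O.
2P = O, so the order is 2.

2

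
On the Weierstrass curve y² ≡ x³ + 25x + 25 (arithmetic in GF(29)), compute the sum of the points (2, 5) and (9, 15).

(2, 5) + (9, 15). λ = (15 - 5)/(9 - 2) ≡ 10/7 mod 29. 7⁻¹ ≡ 25 (mod 29) since 7·25 = 175 ≡ 1, so λ ≡ 18.
  x = λ² - 2 - 9 = 324 - 11 ≡ 23; y = λ·(2 - 23) - 5 ≡ 23. → (23, 23)

(23, 23)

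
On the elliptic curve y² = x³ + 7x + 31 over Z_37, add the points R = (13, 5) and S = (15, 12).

(13, 5) + (15, 12). λ = (12 - 5)/(15 - 13) ≡ 7/2 mod 37. 2⁻¹ ≡ 19 (mod 37), so λ ≡ 22.
  x = λ² - 13 - 15 = 484 - 28 ≡ 12; y = λ·(13 - 12) - 5 ≡ 17. → (12, 17)

(12, 17)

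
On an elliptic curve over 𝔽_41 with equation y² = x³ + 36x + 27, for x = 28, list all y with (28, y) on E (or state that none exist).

none

x³ + 36x + 27 = 22987 ≡ 27 (mod 41).
27 is a non-residue mod 41; no y exists.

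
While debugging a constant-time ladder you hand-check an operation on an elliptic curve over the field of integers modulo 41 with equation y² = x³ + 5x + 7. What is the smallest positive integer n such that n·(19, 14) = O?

11

2P: tangent at (19, 14): λ = (3·19² + 5)/(2·14) ≡ 22/28. 28⁻¹ ≡ 22 (mod 41), so λ ≡ 22·22 ≡ 33.
  x = λ² - 19 - 19 = 1089 - 38 ≡ 26; y = λ·(19 - 26) - 14 ≡ 1. → (26, 1)
3P: (26, 1) + (19, 14). λ = (14 - 1)/(19 - 26) ≡ 13/34 mod 41. 34⁻¹ ≡ 35 (mod 41), so λ ≡ 4.
  x = λ² - 26 - 19 = 16 - 45 ≡ 12; y = λ·(26 - 12) - 1 ≡ 14. → (12, 14)
4P: (12, 14) + (19, 14). λ = (14 - 14)/(19 - 12) ≡ 0/7 mod 41. 7⁻¹ ≡ 6 (mod 41), so λ ≡ 0.
  x = λ² - 12 - 19 = 0 - 31 ≡ 10; y = λ·(12 - 10) - 14 ≡ 27. → (10, 27)
5P: (10, 27) + (19, 14). λ = (14 - 27)/(19 - 10) ≡ 28/9 mod 41. 9⁻¹ ≡ 32 (mod 41), so λ ≡ 35.
  x = λ² - 10 - 19 = 1225 - 29 ≡ 7; y = λ·(10 - 7) - 27 ≡ 37. → (7, 37)
6P: (7, 37) + (19, 14). λ = (14 - 37)/(19 - 7) ≡ 18/12 mod 41. 12⁻¹ ≡ 24 (mod 41) since 12·24 = 288 ≡ 1, so λ ≡ 22.
  x = λ² - 7 - 19 = 484 - 26 ≡ 7; y = λ·(7 - 7) - 37 ≡ 4. → (7, 4)
7P: (7, 4) + (19, 14). λ = (14 - 4)/(19 - 7) ≡ 10/12 mod 41. 12⁻¹ ≡ 24 (mod 41) since 12·24 = 288 ≡ 1, so λ ≡ 35.
  x = λ² - 7 - 19 = 1225 - 26 ≡ 10; y = λ·(7 - 10) - 4 ≡ 14. → (10, 14)
8P: (10, 14) + (19, 14). λ = (14 - 14)/(19 - 10) ≡ 0/9 mod 41. 9⁻¹ ≡ 32 (mod 41), so λ ≡ 0.
  x = λ² - 10 - 19 = 0 - 29 ≡ 12; y = λ·(10 - 12) - 14 ≡ 27. → (12, 27)
9P: (12, 27) + (19, 14). λ = (14 - 27)/(19 - 12) ≡ 28/7 mod 41. 7⁻¹ ≡ 6 (mod 41), so λ ≡ 4.
  x = λ² - 12 - 19 = 16 - 31 ≡ 26; y = λ·(12 - 26) - 27 ≡ 40. → (26, 40)
10P: (26, 40) + (19, 14). λ = (14 - 40)/(19 - 26) ≡ 15/34 mod 41. 34⁻¹ ≡ 35 (mod 41), so λ ≡ 33.
  x = λ² - 26 - 19 = 1089 - 45 ≡ 19; y = λ·(26 - 19) - 40 ≡ 27. → (19, 27)
11P: (19, 27) + (19, 14): same x and y₁ ≡ -y₂, so the sum is O.
11P = O, so the order is 11.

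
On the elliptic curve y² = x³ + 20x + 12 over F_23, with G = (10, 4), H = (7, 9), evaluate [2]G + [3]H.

(9, 1)

First 2G:
Repeated addition: build up to 2G.
2G: tangent at (10, 4): λ = (3·10² + 20)/(2·4) ≡ 21/8. 8⁻¹ ≡ 3 (mod 23) since 8·3 = 24 ≡ 1, so λ ≡ 21·3 ≡ 17.
  x = λ² - 10 - 10 = 289 - 20 ≡ 16; y = λ·(10 - 16) - 4 ≡ 9. → (16, 9)
2G = (16, 9).
Next 3H:
Repeated addition: build up to 3H.
2H: tangent at (7, 9): λ = (3·7² + 20)/(2·9) ≡ 6/18. 18⁻¹ ≡ 9 (mod 23) since 18·9 = 162 ≡ 1, so λ ≡ 6·9 ≡ 8.
  x = λ² - 7 - 7 = 64 - 14 ≡ 4; y = λ·(7 - 4) - 9 ≡ 15. → (4, 15)
3H: (4, 15) + (7, 9). λ = (9 - 15)/(7 - 4) ≡ 17/3 mod 23. 3⁻¹ ≡ 8 (mod 23), so λ ≡ 21.
  x = λ² - 4 - 7 = 441 - 11 ≡ 16; y = λ·(4 - 16) - 15 ≡ 9. → (16, 9)
3H = (16, 9).
Finally 2G + 3H:
tangent at (16, 9): λ = (3·16² + 20)/(2·9) ≡ 6/18. 18⁻¹ ≡ 9 (mod 23) since 18·9 = 162 ≡ 1, so λ ≡ 6·9 ≡ 8.
  x = λ² - 16 - 16 = 64 - 32 ≡ 9; y = λ·(16 - 9) - 9 ≡ 1. → (9, 1)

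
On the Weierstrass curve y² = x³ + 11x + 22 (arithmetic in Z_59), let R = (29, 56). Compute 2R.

(16, 39)

tangent at (29, 56): λ = (3·29² + 11)/(2·56) ≡ 56/53. 53⁻¹ ≡ 49 (mod 59), so λ ≡ 56·49 ≡ 30.
  x = λ² - 29 - 29 = 900 - 58 ≡ 16; y = λ·(29 - 16) - 56 ≡ 39. → (16, 39)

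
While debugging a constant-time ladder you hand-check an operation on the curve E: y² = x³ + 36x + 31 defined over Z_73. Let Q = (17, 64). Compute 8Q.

Repeated addition: build up to 8Q.
2Q: tangent at (17, 64): λ = (3·17² + 36)/(2·64) ≡ 27/55. 55⁻¹ ≡ 4 (mod 73), so λ ≡ 27·4 ≡ 35.
  x = λ² - 17 - 17 = 1225 - 34 ≡ 23; y = λ·(17 - 23) - 64 ≡ 18. → (23, 18)
3Q: (23, 18) + (17, 64). λ = (64 - 18)/(17 - 23) ≡ 46/67 mod 73. 67⁻¹ ≡ 12 (mod 73) since 67·12 = 804 ≡ 1, so λ ≡ 41.
  x = λ² - 23 - 17 = 1681 - 40 ≡ 35; y = λ·(23 - 35) - 18 ≡ 1. → (35, 1)
4Q: (35, 1) + (17, 64). λ = (64 - 1)/(17 - 35) ≡ 63/55 mod 73. 55⁻¹ ≡ 4 (mod 73), so λ ≡ 33.
  x = λ² - 35 - 17 = 1089 - 52 ≡ 15; y = λ·(35 - 15) - 1 ≡ 2. → (15, 2)
5Q: (15, 2) + (17, 64). λ = (64 - 2)/(17 - 15) ≡ 62/2 mod 73. 2⁻¹ ≡ 37 (mod 73), so λ ≡ 31.
  x = λ² - 15 - 17 = 961 - 32 ≡ 53; y = λ·(15 - 53) - 2 ≡ 61. → (53, 61)
6Q: (53, 61) + (17, 64). λ = (64 - 61)/(17 - 53) ≡ 3/37 mod 73. 37⁻¹ ≡ 2 (mod 73) since 37·2 = 74 ≡ 1, so λ ≡ 6.
  x = λ² - 53 - 17 = 36 - 70 ≡ 39; y = λ·(53 - 39) - 61 ≡ 23. → (39, 23)
7Q: (39, 23) + (17, 64). λ = (64 - 23)/(17 - 39) ≡ 41/51 mod 73. 51⁻¹ ≡ 63 (mod 73) since 51·63 = 3213 ≡ 1, so λ ≡ 28.
  x = λ² - 39 - 17 = 784 - 56 ≡ 71; y = λ·(39 - 71) - 23 ≡ 30. → (71, 30)
8Q: (71, 30) + (17, 64). λ = (64 - 30)/(17 - 71) ≡ 34/19 mod 73. 19⁻¹ ≡ 50 (mod 73) since 19·50 = 950 ≡ 1, so λ ≡ 21.
  x = λ² - 71 - 17 = 441 - 88 ≡ 61; y = λ·(71 - 61) - 30 ≡ 34. → (61, 34)

(61, 34)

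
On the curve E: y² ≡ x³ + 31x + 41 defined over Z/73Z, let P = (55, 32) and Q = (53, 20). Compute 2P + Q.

(53, 53)

First 2P:
Repeated addition: build up to 2P.
2P: tangent at (55, 32): λ = (3·55² + 31)/(2·32) ≡ 54/64. 64⁻¹ ≡ 8 (mod 73) since 64·8 = 512 ≡ 1, so λ ≡ 54·8 ≡ 67.
  x = λ² - 55 - 55 = 4489 - 110 ≡ 72; y = λ·(55 - 72) - 32 ≡ 70. → (72, 70)
2P = (72, 70).
Finally 2P + Q:
(72, 70) + (53, 20). λ = (20 - 70)/(53 - 72) ≡ 23/54 mod 73. 54⁻¹ ≡ 23 (mod 73) since 54·23 = 1242 ≡ 1, so λ ≡ 18.
  x = λ² - 72 - 53 = 324 - 125 ≡ 53; y = λ·(72 - 53) - 70 ≡ 53. → (53, 53)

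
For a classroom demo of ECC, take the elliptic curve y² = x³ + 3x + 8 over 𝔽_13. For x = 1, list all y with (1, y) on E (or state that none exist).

x³ + 3x + 8 = 12 ≡ 12 (mod 13).
Square roots of 12 mod 13: 5 and 8 (since 5² = 25 ≡ 12).

5, 8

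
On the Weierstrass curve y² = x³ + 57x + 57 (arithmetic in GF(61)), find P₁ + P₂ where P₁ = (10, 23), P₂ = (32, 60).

(10, 23) + (32, 60). λ = (60 - 23)/(32 - 10) ≡ 37/22 mod 61. 22⁻¹ ≡ 25 (mod 61), so λ ≡ 10.
  x = λ² - 10 - 32 = 100 - 42 ≡ 58; y = λ·(10 - 58) - 23 ≡ 46. → (58, 46)

(58, 46)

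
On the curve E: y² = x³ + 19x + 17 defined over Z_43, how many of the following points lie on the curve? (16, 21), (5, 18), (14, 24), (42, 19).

1

(16, 21): 21² ≡ 11, rhs ≡ 31 → off.
(5, 18): 18² ≡ 23, rhs ≡ 22 → off.
(14, 24): 24² ≡ 17, rhs ≡ 17 → on.
(42, 19): 19² ≡ 17, rhs ≡ 40 → off.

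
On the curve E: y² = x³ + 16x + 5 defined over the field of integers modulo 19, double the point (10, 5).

(5, 1)

tangent at (10, 5): λ = (3·10² + 16)/(2·5) ≡ 12/10. 10⁻¹ ≡ 2 (mod 19), so λ ≡ 12·2 ≡ 5.
  x = λ² - 10 - 10 = 25 - 20 ≡ 5; y = λ·(10 - 5) - 5 ≡ 1. → (5, 1)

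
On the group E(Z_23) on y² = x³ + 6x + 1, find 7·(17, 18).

(3, 0)

Write G = (17, 18).
Repeated addition: build up to 7G.
2G: tangent at (17, 18): λ = (3·17² + 6)/(2·18) ≡ 22/13. 13⁻¹ ≡ 16 (mod 23) since 13·16 = 208 ≡ 1, so λ ≡ 22·16 ≡ 7.
  x = λ² - 17 - 17 = 49 - 34 ≡ 15; y = λ·(17 - 15) - 18 ≡ 19. → (15, 19)
3G: (15, 19) + (17, 18). λ = (18 - 19)/(17 - 15) ≡ 22/2 mod 23. 2⁻¹ ≡ 12 (mod 23) since 2·12 = 24 ≡ 1, so λ ≡ 11.
  x = λ² - 15 - 17 = 121 - 32 ≡ 20; y = λ·(15 - 20) - 19 ≡ 18. → (20, 18)
4G: (20, 18) + (17, 18). λ = (18 - 18)/(17 - 20) ≡ 0/20 mod 23. 20⁻¹ ≡ 15 (mod 23), so λ ≡ 0.
  x = λ² - 20 - 17 = 0 - 37 ≡ 9; y = λ·(20 - 9) - 18 ≡ 5. → (9, 5)
5G: (9, 5) + (17, 18). λ = (18 - 5)/(17 - 9) ≡ 13/8 mod 23. 8⁻¹ ≡ 3 (mod 23) since 8·3 = 24 ≡ 1, so λ ≡ 16.
  x = λ² - 9 - 17 = 256 - 26 ≡ 0; y = λ·(9 - 0) - 5 ≡ 1. → (0, 1)
6G: (0, 1) + (17, 18). λ = (18 - 1)/(17 - 0) ≡ 17/17 mod 23. 17⁻¹ ≡ 19 (mod 23), so λ ≡ 1.
  x = λ² - 0 - 17 = 1 - 17 ≡ 7; y = λ·(0 - 7) - 1 ≡ 15. → (7, 15)
7G: (7, 15) + (17, 18). λ = (18 - 15)/(17 - 7) ≡ 3/10 mod 23. 10⁻¹ ≡ 7 (mod 23), so λ ≡ 21.
  x = λ² - 7 - 17 = 441 - 24 ≡ 3; y = λ·(7 - 3) - 15 ≡ 0. → (3, 0)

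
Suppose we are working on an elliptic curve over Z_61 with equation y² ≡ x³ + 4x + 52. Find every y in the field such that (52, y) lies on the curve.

x³ + 4x + 52 = 140868 ≡ 19 (mod 61).
Square roots of 19 mod 61: 18 and 43 (since 18² = 324 ≡ 19).

18, 43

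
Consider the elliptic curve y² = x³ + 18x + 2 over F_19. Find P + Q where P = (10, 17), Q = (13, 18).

(10, 17) + (13, 18). λ = (18 - 17)/(13 - 10) ≡ 1/3 mod 19. 3⁻¹ ≡ 13 (mod 19), so λ ≡ 13.
  x = λ² - 10 - 13 = 169 - 23 ≡ 13; y = λ·(10 - 13) - 17 ≡ 1. → (13, 1)

(13, 1)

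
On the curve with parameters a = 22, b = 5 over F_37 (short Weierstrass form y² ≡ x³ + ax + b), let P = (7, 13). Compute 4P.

(10, 2)

Double-and-add on 4 = (100)₂. Start with P = (7, 13) for the leading 1-bit.
double: tangent at (7, 13): λ = (3·7² + 22)/(2·13) ≡ 21/26. 26⁻¹ ≡ 10 (mod 37), so λ ≡ 21·10 ≡ 25.
  x = λ² - 7 - 7 = 625 - 14 ≡ 19; y = λ·(7 - 19) - 13 ≡ 20. → (19, 20)
double: tangent at (19, 20): λ = (3·19² + 22)/(2·20) ≡ 32/3. 3⁻¹ ≡ 25 (mod 37) since 3·25 = 75 ≡ 1, so λ ≡ 32·25 ≡ 23.
  x = λ² - 19 - 19 = 529 - 38 ≡ 10; y = λ·(19 - 10) - 20 ≡ 2. → (10, 2)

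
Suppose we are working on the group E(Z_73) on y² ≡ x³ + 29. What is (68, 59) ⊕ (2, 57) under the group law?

(68, 59) + (2, 57). λ = (57 - 59)/(2 - 68) ≡ 71/7 mod 73. 7⁻¹ ≡ 21 (mod 73) since 7·21 = 147 ≡ 1, so λ ≡ 31.
  x = λ² - 68 - 2 = 961 - 70 ≡ 15; y = λ·(68 - 15) - 59 ≡ 51. → (15, 51)

(15, 51)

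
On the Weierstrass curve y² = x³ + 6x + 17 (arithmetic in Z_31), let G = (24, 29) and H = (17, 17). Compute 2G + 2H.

(8, 22)

First 2G:
Repeated addition: build up to 2G.
2G: tangent at (24, 29): λ = (3·24² + 6)/(2·29) ≡ 29/27. 27⁻¹ ≡ 23 (mod 31) since 27·23 = 621 ≡ 1, so λ ≡ 29·23 ≡ 16.
  x = λ² - 24 - 24 = 256 - 48 ≡ 22; y = λ·(24 - 22) - 29 ≡ 3. → (22, 3)
2G = (22, 3).
Next 2H:
Repeated addition: build up to 2H.
2H: tangent at (17, 17): λ = (3·17² + 6)/(2·17) ≡ 5/3. 3⁻¹ ≡ 21 (mod 31), so λ ≡ 5·21 ≡ 12.
  x = λ² - 17 - 17 = 144 - 34 ≡ 17; y = λ·(17 - 17) - 17 ≡ 14. → (17, 14)
2H = (17, 14).
Finally 2G + 2H:
(22, 3) + (17, 14). λ = (14 - 3)/(17 - 22) ≡ 11/26 mod 31. 26⁻¹ ≡ 6 (mod 31) since 26·6 = 156 ≡ 1, so λ ≡ 4.
  x = λ² - 22 - 17 = 16 - 39 ≡ 8; y = λ·(22 - 8) - 3 ≡ 22. → (8, 22)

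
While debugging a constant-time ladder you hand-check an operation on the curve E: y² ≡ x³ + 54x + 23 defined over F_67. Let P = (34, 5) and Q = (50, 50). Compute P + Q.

(34, 5) + (50, 50). λ = (50 - 5)/(50 - 34) ≡ 45/16 mod 67. 16⁻¹ ≡ 21 (mod 67), so λ ≡ 7.
  x = λ² - 34 - 50 = 49 - 84 ≡ 32; y = λ·(34 - 32) - 5 ≡ 9. → (32, 9)

(32, 9)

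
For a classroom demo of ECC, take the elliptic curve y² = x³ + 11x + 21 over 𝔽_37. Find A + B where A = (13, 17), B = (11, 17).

(13, 17) + (11, 17). λ = (17 - 17)/(11 - 13) ≡ 0/35 mod 37. 35⁻¹ ≡ 18 (mod 37) since 35·18 = 630 ≡ 1, so λ ≡ 0.
  x = λ² - 13 - 11 = 0 - 24 ≡ 13; y = λ·(13 - 13) - 17 ≡ 20. → (13, 20)

(13, 20)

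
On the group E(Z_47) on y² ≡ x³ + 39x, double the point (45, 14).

tangent at (45, 14): λ = (3·45² + 39)/(2·14) ≡ 4/28. 28⁻¹ ≡ 42 (mod 47), so λ ≡ 4·42 ≡ 27.
  x = λ² - 45 - 45 = 729 - 90 ≡ 28; y = λ·(45 - 28) - 14 ≡ 22. → (28, 22)

(28, 22)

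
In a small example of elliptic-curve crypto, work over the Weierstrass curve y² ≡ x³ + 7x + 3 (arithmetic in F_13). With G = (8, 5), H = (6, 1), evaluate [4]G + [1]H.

(4, 2)

First 4G:
Repeated addition: build up to 4G.
2G: tangent at (8, 5): λ = (3·8² + 7)/(2·5) ≡ 4/10. 10⁻¹ ≡ 4 (mod 13) since 10·4 = 40 ≡ 1, so λ ≡ 4·4 ≡ 3.
  x = λ² - 8 - 8 = 9 - 16 ≡ 6; y = λ·(8 - 6) - 5 ≡ 1. → (6, 1)
3G: (6, 1) + (8, 5). λ = (5 - 1)/(8 - 6) ≡ 4/2 mod 13. 2⁻¹ ≡ 7 (mod 13), so λ ≡ 2.
  x = λ² - 6 - 8 = 4 - 14 ≡ 3; y = λ·(6 - 3) - 1 ≡ 5. → (3, 5)
4G: (3, 5) + (8, 5). λ = (5 - 5)/(8 - 3) ≡ 0/5 mod 13. 5⁻¹ ≡ 8 (mod 13) since 5·8 = 40 ≡ 1, so λ ≡ 0.
  x = λ² - 3 - 8 = 0 - 11 ≡ 2; y = λ·(3 - 2) - 5 ≡ 8. → (2, 8)
4G = (2, 8).
Finally 4G + H:
(2, 8) + (6, 1). λ = (1 - 8)/(6 - 2) ≡ 6/4 mod 13. 4⁻¹ ≡ 10 (mod 13), so λ ≡ 8.
  x = λ² - 2 - 6 = 64 - 8 ≡ 4; y = λ·(2 - 4) - 8 ≡ 2. → (4, 2)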